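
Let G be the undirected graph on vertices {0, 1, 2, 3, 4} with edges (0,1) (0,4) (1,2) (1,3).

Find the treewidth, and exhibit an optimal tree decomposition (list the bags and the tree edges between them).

Treewidth 1.
Bags: B1 = {0, 1}  B2 = {1, 3}  B3 = {1, 2}  B4 = {0, 4}
Tree: B1–B2, B1–B3, B1–B4

The largest bag has 2 vertices, giving width 1; this decomposition certifies tw(G) ≤ 1. Since G has at least one edge (e.g. 0–1), it is not an edgeless graph, so tw(G) ≥ 1. Therefore the treewidth is 1.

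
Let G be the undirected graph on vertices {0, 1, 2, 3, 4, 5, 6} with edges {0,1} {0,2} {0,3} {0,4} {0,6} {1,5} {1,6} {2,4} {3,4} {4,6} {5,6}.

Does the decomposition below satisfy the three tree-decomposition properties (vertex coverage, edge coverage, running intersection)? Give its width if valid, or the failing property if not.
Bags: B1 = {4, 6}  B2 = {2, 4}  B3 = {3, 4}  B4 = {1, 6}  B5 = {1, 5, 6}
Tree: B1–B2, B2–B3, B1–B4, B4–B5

No — vertex 0 appears in no bag.

A tree decomposition must satisfy three properties: every vertex lies in some bag; for every edge, both endpoints lie together in some bag; and for every vertex, the bags containing it form a connected subtree. Here vertex 0 appears in no bag, so the decomposition is invalid.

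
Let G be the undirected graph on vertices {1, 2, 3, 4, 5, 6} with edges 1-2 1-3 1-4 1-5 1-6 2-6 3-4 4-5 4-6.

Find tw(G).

A width-2 tree decomposition is:
Bags: B1 = {1, 3, 4}  B2 = {1, 4, 6}  B3 = {1, 4, 5}  B4 = {1, 2, 6}
Tree: B1–B2, B2–B3, B2–B4
The largest bag has 3 vertices, giving width 2; this decomposition certifies tw(G) ≤ 2. Conversely, {1, 2, 6} is a clique of size 3, and the vertices of any clique must share a bag in every tree decomposition; so some bag has ≥ 3 vertices and tw(G) ≥ 2. The upper and lower bounds meet at 2, so that is the treewidth.

2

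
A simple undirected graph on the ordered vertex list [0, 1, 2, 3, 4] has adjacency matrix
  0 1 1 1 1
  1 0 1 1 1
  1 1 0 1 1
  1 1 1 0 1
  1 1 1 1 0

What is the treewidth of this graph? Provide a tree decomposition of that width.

A single bag containing all 5 vertices is trivially a valid decomposition of width 4. On the other hand G contains the 5-clique {0, 1, 2, 3, 4}. A clique must lie in a single bag of any decomposition, so no decomposition can have width below 4. Hence tw(G) = 4 exactly.

Treewidth 4.
Bags: B1 = {0, 1, 2, 3, 4}
Tree: (single bag)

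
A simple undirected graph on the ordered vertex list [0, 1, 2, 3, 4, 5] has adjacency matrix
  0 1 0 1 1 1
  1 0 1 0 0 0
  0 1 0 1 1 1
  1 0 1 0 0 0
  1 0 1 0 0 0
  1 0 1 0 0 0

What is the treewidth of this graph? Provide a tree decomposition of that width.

The largest bag has 3 vertices, giving width 2; this decomposition certifies tw(G) ≤ 2. The edges 3–2–4–0–3 form a cycle, so G is not a tree and its treewidth is at least 2. The upper and lower bounds meet at 2, so that is the treewidth.

Treewidth 2.
One optimal decomposition is:
Bags: B1 = {0, 2, 3}  B2 = {0, 2, 4}  B3 = {0, 1, 2}  B4 = {0, 2, 5}
Tree: B1–B2, B2–B3, B3–B4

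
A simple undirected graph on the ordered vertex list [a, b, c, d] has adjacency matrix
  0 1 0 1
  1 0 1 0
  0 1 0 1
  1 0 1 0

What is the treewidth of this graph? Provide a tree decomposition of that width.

Every bag has size at most 3, so the width is 3 − 1 = 2 and tw(G) ≤ 2. The edges a–d–c–b–a form a cycle, so G is not a tree and its treewidth is at least 2. Hence tw(G) = 2 exactly.

Treewidth 2.
One optimal decomposition is:
Bags: B1 = {a, c, d}  B2 = {a, b, c}
Tree: B1–B2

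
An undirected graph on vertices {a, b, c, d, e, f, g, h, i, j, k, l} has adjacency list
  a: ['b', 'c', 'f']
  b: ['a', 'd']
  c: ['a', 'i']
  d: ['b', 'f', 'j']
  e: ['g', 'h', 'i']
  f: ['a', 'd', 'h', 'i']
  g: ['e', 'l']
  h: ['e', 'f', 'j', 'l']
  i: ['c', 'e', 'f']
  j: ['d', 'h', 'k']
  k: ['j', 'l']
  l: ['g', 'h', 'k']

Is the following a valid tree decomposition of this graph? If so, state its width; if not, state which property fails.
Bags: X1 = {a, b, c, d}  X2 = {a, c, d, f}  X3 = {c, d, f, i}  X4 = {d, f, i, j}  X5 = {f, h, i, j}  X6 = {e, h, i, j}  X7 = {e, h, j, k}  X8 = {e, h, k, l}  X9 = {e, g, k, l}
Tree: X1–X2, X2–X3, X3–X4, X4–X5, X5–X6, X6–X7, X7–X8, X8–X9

Yes; width 3.

Every vertex of G appears in some bag (union = {a, b, c, d, e, f, g, h, i, j, k, l}); every edge is covered by a bag; and for each vertex v the set of bags containing v is connected in the bag tree. The decomposition is therefore valid. The largest bag has 4 vertices, so the width is 3.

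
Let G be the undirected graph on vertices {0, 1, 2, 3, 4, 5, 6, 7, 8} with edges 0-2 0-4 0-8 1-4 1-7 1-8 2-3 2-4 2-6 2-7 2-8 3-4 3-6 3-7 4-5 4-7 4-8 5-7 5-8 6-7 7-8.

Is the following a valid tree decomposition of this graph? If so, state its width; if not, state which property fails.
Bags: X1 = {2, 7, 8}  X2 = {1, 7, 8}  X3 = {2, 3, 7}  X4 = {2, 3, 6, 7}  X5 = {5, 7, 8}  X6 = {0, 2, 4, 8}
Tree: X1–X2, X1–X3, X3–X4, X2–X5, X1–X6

No — edge (4,7) lies in no bag.

A tree decomposition must satisfy three properties: every vertex lies in some bag; for every edge, both endpoints lie together in some bag; and for every vertex, the bags containing it form a connected subtree. Here edge (4,7) lies in no bag, so the decomposition is invalid.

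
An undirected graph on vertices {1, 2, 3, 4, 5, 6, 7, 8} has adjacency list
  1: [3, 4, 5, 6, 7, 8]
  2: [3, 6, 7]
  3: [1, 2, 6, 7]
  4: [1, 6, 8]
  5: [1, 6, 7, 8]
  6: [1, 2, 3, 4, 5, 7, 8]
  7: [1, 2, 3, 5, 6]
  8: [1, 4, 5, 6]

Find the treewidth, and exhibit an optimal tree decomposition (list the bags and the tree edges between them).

Treewidth 3.
One optimal decomposition is:
Bags: B1 = {1, 3, 6, 7}  B2 = {1, 5, 6, 7}  B3 = {1, 5, 6, 8}  B4 = {2, 3, 6, 7}  B5 = {1, 4, 6, 8}
Tree: B1–B2, B2–B3, B1–B4, B3–B5

Every bag has size at most 4, so the width is 4 − 1 = 3 and tw(G) ≤ 3. Conversely, {1, 3, 6, 7} is a clique of size 4, and the vertices of any clique must share a bag in every tree decomposition; so some bag has ≥ 4 vertices and tw(G) ≥ 3. Therefore the treewidth is 3.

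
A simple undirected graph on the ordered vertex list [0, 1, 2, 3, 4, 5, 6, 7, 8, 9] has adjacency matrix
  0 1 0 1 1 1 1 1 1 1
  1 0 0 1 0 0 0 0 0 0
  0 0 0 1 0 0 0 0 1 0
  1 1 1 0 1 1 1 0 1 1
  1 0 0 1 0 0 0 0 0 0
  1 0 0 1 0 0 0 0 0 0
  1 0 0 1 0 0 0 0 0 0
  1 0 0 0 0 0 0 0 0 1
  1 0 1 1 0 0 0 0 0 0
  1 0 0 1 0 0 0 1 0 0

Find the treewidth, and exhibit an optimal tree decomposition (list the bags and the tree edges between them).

Treewidth 2.
Bags: B1 = {0, 3, 8}  B2 = {0, 1, 3}  B3 = {0, 3, 9}  B4 = {0, 3, 6}  B5 = {0, 3, 5}  B6 = {0, 3, 4}  B7 = {0, 7, 9}  B8 = {2, 3, 8}
Tree: B1–B2, B2–B3, B2–B4, B3–B5, B4–B6, B3–B7, B1–B8

The largest bag has 3 vertices, giving width 2; this decomposition certifies tw(G) ≤ 2. Conversely, {0, 1, 3} is a clique of size 3, and the vertices of any clique must share a bag in every tree decomposition; so some bag has ≥ 3 vertices and tw(G) ≥ 2. Hence tw(G) = 2 exactly.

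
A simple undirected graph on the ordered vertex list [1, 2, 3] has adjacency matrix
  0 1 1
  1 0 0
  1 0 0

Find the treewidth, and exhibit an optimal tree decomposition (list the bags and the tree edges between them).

Every bag has size at most 2, so the width is 2 − 1 = 1 and tw(G) ≤ 1. Any graph with an edge has treewidth ≥ 1, and G has the edge 2–1. Hence tw(G) = 1 exactly.

Treewidth 1.
One optimal decomposition is:
Bags: B1 = {1, 2}  B2 = {1, 3}
Tree: B1–B2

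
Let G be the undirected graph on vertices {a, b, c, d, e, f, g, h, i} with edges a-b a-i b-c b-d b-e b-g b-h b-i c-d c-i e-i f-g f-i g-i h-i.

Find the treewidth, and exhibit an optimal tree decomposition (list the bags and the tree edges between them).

Each bag holds 3 vertices, so the decomposition has width 2, which upper-bounds the treewidth. For the lower bound, the 3 vertices {f, g, i} are pairwise adjacent, and any tree decomposition puts a clique entirely inside one bag — forcing width ≥ 2. Therefore the treewidth is 2.

Treewidth 2.
One such decomposition:
Bags: B1 = {b, c, i}  B2 = {b, c, d}  B3 = {a, b, i}  B4 = {b, g, i}  B5 = {b, h, i}  B6 = {b, e, i}  B7 = {f, g, i}
Tree: B1–B2, B1–B3, B3–B4, B4–B5, B4–B6, B4–B7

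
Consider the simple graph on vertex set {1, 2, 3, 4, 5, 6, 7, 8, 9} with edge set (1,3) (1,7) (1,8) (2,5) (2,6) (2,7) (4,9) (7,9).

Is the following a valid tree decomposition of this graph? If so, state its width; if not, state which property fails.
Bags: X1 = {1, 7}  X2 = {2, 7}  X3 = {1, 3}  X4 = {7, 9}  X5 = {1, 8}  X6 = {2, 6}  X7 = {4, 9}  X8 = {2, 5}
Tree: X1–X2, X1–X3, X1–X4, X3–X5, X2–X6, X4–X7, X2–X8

Yes; width 1.

Every vertex of G appears in some bag (union = {1, 2, 3, 4, 5, 6, 7, 8, 9}); every edge is covered by a bag; and for each vertex v the set of bags containing v is connected in the bag tree. The decomposition is therefore valid. The largest bag has 2 vertices, so the width is 1.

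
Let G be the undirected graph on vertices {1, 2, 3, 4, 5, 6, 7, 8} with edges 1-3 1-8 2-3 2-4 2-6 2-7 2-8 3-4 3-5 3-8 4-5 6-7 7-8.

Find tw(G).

2

A width-2 tree decomposition is:
Bags: B1 = {2, 3, 4}  B2 = {2, 3, 8}  B3 = {2, 7, 8}  B4 = {1, 3, 8}  B5 = {2, 6, 7}  B6 = {3, 4, 5}
Tree: B1–B2, B2–B3, B2–B4, B3–B5, B1–B6
The largest bag has 3 vertices, giving width 2; this decomposition certifies tw(G) ≤ 2. On the other hand G contains the 3-clique {1, 3, 8}. A clique must lie in a single bag of any decomposition, so no decomposition can have width below 2. Hence tw(G) = 2 exactly.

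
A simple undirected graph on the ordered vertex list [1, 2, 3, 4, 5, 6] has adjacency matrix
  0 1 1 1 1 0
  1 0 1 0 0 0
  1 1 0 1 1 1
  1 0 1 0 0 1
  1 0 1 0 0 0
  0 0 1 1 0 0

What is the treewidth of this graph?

A width-2 tree decomposition is:
Bags: B1 = {1, 3, 4}  B2 = {1, 3, 5}  B3 = {3, 4, 6}  B4 = {1, 2, 3}
Tree: B1–B2, B1–B3, B2–B4
Each bag holds 3 vertices, so the decomposition has width 2, which upper-bounds the treewidth. On the other hand G contains the 3-clique {1, 2, 3}. A clique must lie in a single bag of any decomposition, so no decomposition can have width below 2. Hence tw(G) = 2 exactly.

2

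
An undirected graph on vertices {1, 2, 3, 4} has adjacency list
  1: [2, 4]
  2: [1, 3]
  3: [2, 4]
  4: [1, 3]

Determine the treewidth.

2

A width-2 tree decomposition is:
Bags: B1 = {2, 3, 4}  B2 = {1, 2, 4}
Tree: B1–B2
Every bag has size at most 3, so the width is 3 − 1 = 2 and tw(G) ≤ 2. The edges 4–3–2–1–4 form a cycle, so G is not a tree and its treewidth is at least 2. The upper and lower bounds meet at 2, so that is the treewidth.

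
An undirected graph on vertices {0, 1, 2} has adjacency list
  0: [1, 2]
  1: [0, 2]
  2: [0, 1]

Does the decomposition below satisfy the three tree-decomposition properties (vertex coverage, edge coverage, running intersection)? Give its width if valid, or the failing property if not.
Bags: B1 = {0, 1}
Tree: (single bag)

A tree decomposition must satisfy three properties: every vertex lies in some bag; for every edge, both endpoints lie together in some bag; and for every vertex, the bags containing it form a connected subtree. Here vertex 2 appears in no bag, so the decomposition is invalid.

No — vertex 2 appears in no bag.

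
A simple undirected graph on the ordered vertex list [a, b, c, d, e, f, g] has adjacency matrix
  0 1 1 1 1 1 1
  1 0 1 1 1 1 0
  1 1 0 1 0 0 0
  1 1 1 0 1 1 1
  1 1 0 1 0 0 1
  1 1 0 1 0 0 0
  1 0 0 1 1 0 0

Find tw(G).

A width-3 tree decomposition is:
Bags: B1 = {a, b, d, e}  B2 = {a, b, c, d}  B3 = {a, d, e, g}  B4 = {a, b, d, f}
Tree: B1–B2, B1–B3, B2–B4
Every bag has size at most 4, so the width is 4 − 1 = 3 and tw(G) ≤ 3. On the other hand G contains the 4-clique {a, d, e, g}. A clique must lie in a single bag of any decomposition, so no decomposition can have width below 3. Therefore the treewidth is 3.

3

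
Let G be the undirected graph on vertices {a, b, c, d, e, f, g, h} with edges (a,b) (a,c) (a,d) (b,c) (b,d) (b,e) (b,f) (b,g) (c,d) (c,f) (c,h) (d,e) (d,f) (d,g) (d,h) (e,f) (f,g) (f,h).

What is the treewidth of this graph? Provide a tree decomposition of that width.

Every bag has size at most 4, so the width is 4 − 1 = 3 and tw(G) ≤ 3. On the other hand G contains the 4-clique {a, b, c, d}. A clique must lie in a single bag of any decomposition, so no decomposition can have width below 3. Hence tw(G) = 3 exactly.

Treewidth 3.
One such decomposition:
Bags: B1 = {b, d, e, f}  B2 = {b, c, d, f}  B3 = {a, b, c, d}  B4 = {b, d, f, g}  B5 = {c, d, f, h}
Tree: B1–B2, B2–B3, B2–B4, B2–B5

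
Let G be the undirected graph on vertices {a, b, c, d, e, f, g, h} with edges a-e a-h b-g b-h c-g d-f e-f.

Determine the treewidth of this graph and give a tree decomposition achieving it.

Treewidth 1.
Bags: B1 = {c, g}  B2 = {b, g}  B3 = {b, h}  B4 = {a, h}  B5 = {a, e}  B6 = {e, f}  B7 = {d, f}
Tree: B1–B2, B2–B3, B3–B4, B4–B5, B5–B6, B6–B7

The largest bag has 2 vertices, giving width 1; this decomposition certifies tw(G) ≤ 1. Since G has at least one edge (e.g. c–g), it is not an edgeless graph, so tw(G) ≥ 1. The upper and lower bounds meet at 1, so that is the treewidth.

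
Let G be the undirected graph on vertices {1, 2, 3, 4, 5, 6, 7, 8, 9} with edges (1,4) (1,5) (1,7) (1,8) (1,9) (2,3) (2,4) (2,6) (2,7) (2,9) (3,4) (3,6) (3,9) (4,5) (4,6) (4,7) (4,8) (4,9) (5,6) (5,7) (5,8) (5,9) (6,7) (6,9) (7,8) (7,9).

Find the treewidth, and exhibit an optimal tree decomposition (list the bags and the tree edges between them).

Each bag holds 5 vertices, so the decomposition has width 4, which upper-bounds the treewidth. For the lower bound, the 5 vertices {2, 3, 4, 6, 9} are pairwise adjacent, and any tree decomposition puts a clique entirely inside one bag — forcing width ≥ 4. Hence tw(G) = 4 exactly.

Treewidth 4.
One optimal decomposition is:
Bags: B1 = {1, 4, 5, 7, 9}  B2 = {4, 5, 6, 7, 9}  B3 = {2, 4, 6, 7, 9}  B4 = {2, 3, 4, 6, 9}  B5 = {1, 4, 5, 7, 8}
Tree: B1–B2, B2–B3, B3–B4, B1–B5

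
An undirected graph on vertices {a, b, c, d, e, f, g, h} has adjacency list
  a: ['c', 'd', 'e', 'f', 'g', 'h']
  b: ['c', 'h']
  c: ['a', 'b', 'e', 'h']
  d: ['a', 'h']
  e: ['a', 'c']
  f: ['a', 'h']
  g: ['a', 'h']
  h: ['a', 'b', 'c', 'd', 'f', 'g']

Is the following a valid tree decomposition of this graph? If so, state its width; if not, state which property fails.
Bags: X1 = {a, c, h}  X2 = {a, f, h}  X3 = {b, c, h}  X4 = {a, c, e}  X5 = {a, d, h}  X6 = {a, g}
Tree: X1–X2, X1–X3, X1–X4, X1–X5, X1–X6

A tree decomposition must satisfy three properties: every vertex lies in some bag; for every edge, both endpoints lie together in some bag; and for every vertex, the bags containing it form a connected subtree. Here edge (h,g) lies in no bag, so the decomposition is invalid.

No — edge (h,g) lies in no bag.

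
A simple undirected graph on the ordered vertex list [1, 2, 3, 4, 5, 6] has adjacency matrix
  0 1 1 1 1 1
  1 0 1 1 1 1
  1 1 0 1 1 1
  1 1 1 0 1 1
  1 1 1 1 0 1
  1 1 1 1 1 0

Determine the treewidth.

A width-5 tree decomposition is:
Bags: B1 = {1, 2, 3, 4, 5, 6}
Tree: (single bag)
With just one bag of size 6, the width is 6 − 1 = 5, so tw(G) ≤ 5. On the other hand G contains the 6-clique {1, 2, 3, 4, 5, 6}. A clique must lie in a single bag of any decomposition, so no decomposition can have width below 5. Hence tw(G) = 5 exactly.

5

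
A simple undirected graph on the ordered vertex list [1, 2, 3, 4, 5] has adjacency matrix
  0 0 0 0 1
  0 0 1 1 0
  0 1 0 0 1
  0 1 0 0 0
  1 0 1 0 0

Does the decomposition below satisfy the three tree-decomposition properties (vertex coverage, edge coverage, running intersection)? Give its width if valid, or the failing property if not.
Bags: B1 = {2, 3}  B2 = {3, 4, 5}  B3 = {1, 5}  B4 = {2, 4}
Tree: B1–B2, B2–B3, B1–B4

A tree decomposition must satisfy three properties: every vertex lies in some bag; for every edge, both endpoints lie together in some bag; and for every vertex, the bags containing it form a connected subtree. Here bags containing vertex 4 are not connected in the tree, so the decomposition is invalid.

No — bags containing vertex 4 are not connected in the tree.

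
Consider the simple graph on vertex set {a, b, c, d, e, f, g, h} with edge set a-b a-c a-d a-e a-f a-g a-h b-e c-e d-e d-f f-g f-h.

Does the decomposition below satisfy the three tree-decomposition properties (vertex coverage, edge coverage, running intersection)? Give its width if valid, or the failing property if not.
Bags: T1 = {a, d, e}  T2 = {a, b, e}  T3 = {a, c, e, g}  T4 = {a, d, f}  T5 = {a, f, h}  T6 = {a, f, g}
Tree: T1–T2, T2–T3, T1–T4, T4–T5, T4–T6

A tree decomposition must satisfy three properties: every vertex lies in some bag; for every edge, both endpoints lie together in some bag; and for every vertex, the bags containing it form a connected subtree. Here bags containing vertex g are not connected in the tree, so the decomposition is invalid.

No — bags containing vertex g are not connected in the tree.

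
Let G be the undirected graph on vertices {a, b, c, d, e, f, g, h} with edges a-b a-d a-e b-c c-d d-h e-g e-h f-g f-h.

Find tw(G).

A width-2 tree decomposition is:
Bags: B1 = {f, g, h}  B2 = {e, g, h}  B3 = {d, e, h}  B4 = {a, d, e}  B5 = {a, c, d}  B6 = {a, b, c}
Tree: B1–B2, B2–B3, B3–B4, B4–B5, B5–B6
The largest bag has 3 vertices, giving width 2; this decomposition certifies tw(G) ≤ 2. For the lower bound, G contains the cycle f–g–e–h–f, so G is not a forest; only forests have treewidth ≤ 1, hence tw(G) ≥ 2. Combining the bounds, tw(G) = 2.

2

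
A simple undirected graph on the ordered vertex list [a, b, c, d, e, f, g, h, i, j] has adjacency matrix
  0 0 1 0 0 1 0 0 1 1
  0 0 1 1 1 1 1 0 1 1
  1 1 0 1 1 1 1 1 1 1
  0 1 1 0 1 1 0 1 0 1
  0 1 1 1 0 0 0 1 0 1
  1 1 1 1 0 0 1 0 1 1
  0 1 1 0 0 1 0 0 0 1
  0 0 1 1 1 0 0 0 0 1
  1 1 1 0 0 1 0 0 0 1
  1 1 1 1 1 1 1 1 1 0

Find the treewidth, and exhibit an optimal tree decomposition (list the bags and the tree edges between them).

Treewidth 4.
One such decomposition:
Bags: B1 = {b, c, d, e, j}  B2 = {c, d, e, h, j}  B3 = {b, c, d, f, j}  B4 = {b, c, f, g, j}  B5 = {b, c, f, i, j}  B6 = {a, c, f, i, j}
Tree: B1–B2, B1–B3, B3–B4, B3–B5, B5–B6

Each bag holds 5 vertices, so the decomposition has width 4, which upper-bounds the treewidth. On the other hand G contains the 5-clique {c, d, e, h, j}. A clique must lie in a single bag of any decomposition, so no decomposition can have width below 4. The upper and lower bounds meet at 4, so that is the treewidth.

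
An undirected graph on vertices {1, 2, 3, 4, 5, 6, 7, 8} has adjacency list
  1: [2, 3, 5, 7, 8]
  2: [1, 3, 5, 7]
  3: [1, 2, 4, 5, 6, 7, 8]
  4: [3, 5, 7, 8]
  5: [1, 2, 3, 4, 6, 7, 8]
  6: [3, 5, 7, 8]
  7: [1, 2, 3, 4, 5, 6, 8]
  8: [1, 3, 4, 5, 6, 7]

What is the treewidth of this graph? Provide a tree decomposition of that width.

Treewidth 4.
One such decomposition:
Bags: B1 = {1, 3, 5, 7, 8}  B2 = {3, 4, 5, 7, 8}  B3 = {3, 5, 6, 7, 8}  B4 = {1, 2, 3, 5, 7}
Tree: B1–B2, B2–B3, B1–B4

Every bag has size at most 5, so the width is 5 − 1 = 4 and tw(G) ≤ 4. Conversely, {1, 3, 5, 7, 8} is a clique of size 5, and the vertices of any clique must share a bag in every tree decomposition; so some bag has ≥ 5 vertices and tw(G) ≥ 4. Therefore the treewidth is 4.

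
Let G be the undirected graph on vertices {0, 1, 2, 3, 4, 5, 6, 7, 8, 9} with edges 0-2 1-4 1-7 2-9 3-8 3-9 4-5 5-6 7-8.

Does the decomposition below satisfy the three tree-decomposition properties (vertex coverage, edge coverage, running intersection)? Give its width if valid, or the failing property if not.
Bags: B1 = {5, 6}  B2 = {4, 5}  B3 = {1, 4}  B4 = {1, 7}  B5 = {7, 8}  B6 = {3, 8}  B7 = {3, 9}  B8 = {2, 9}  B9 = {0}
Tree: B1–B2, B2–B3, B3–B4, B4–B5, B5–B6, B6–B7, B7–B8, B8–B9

No — edge (2,0) lies in no bag.

A tree decomposition must satisfy three properties: every vertex lies in some bag; for every edge, both endpoints lie together in some bag; and for every vertex, the bags containing it form a connected subtree. Here edge (2,0) lies in no bag, so the decomposition is invalid.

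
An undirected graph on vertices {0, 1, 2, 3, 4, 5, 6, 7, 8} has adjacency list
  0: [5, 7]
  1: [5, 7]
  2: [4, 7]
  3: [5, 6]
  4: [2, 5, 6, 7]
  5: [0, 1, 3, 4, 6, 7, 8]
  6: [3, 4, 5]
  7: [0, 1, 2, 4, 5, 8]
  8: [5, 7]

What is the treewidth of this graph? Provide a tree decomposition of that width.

Each bag holds 3 vertices, so the decomposition has width 2, which upper-bounds the treewidth. On the other hand G contains the 3-clique {2, 4, 7}. A clique must lie in a single bag of any decomposition, so no decomposition can have width below 2. Hence tw(G) = 2 exactly.

Treewidth 2.
Bags: B1 = {4, 5, 7}  B2 = {4, 5, 6}  B3 = {0, 5, 7}  B4 = {5, 7, 8}  B5 = {2, 4, 7}  B6 = {3, 5, 6}  B7 = {1, 5, 7}
Tree: B1–B2, B1–B3, B1–B4, B1–B5, B2–B6, B4–B7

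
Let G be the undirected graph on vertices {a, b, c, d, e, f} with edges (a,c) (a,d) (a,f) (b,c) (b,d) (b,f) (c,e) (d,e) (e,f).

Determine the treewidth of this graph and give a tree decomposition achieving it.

Every bag has size at most 4, so the width is 4 − 1 = 3 and tw(G) ≤ 3. For the lower bound: the 4 vertex sets {b,d}, {a,f}, {e}, {c} are disjoint, each induces a connected subgraph, and every pair is joined by at least one edge of G. Contracting each set to a single vertex therefore yields K_{4} as a minor, and since treewidth is minor-monotone, tw(G) ≥ tw(K_{4}) = 3. The upper and lower bounds meet at 3, so that is the treewidth.

Treewidth 3.
One such decomposition:
Bags: B1 = {a, b, d, e}  B2 = {a, b, e, f}  B3 = {a, b, c, e}
Tree: B1–B2, B2–B3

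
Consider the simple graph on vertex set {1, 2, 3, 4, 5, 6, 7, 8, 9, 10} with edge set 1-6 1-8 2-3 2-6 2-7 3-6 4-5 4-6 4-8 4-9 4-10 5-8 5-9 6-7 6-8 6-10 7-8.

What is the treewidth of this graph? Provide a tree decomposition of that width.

Each bag holds 3 vertices, so the decomposition has width 2, which upper-bounds the treewidth. On the other hand G contains the 3-clique {4, 5, 9}. A clique must lie in a single bag of any decomposition, so no decomposition can have width below 2. Hence tw(G) = 2 exactly.

Treewidth 2.
Bags: B1 = {4, 5, 8}  B2 = {4, 6, 8}  B3 = {6, 7, 8}  B4 = {2, 6, 7}  B5 = {2, 3, 6}  B6 = {4, 6, 10}  B7 = {4, 5, 9}  B8 = {1, 6, 8}
Tree: B1–B2, B2–B3, B3–B4, B4–B5, B2–B6, B1–B7, B2–B8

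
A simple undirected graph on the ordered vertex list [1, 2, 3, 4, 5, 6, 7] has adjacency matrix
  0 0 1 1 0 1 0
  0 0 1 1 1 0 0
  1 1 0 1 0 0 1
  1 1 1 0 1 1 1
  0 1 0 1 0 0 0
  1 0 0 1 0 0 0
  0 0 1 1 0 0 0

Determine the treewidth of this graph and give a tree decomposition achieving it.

The largest bag has 3 vertices, giving width 2; this decomposition certifies tw(G) ≤ 2. On the other hand G contains the 3-clique {1, 3, 4}. A clique must lie in a single bag of any decomposition, so no decomposition can have width below 2. Hence tw(G) = 2 exactly.

Treewidth 2.
One optimal decomposition is:
Bags: B1 = {1, 3, 4}  B2 = {3, 4, 7}  B3 = {2, 3, 4}  B4 = {1, 4, 6}  B5 = {2, 4, 5}
Tree: B1–B2, B2–B3, B1–B4, B3–B5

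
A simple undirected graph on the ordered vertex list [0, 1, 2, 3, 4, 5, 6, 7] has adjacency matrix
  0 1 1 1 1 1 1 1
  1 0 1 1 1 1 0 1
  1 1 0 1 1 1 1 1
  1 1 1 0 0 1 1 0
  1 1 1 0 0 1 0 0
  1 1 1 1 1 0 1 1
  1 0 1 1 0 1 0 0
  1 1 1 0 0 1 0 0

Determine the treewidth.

4

A width-4 tree decomposition is:
Bags: B1 = {0, 1, 2, 4, 5}  B2 = {0, 1, 2, 5, 7}  B3 = {0, 1, 2, 3, 5}  B4 = {0, 2, 3, 5, 6}
Tree: B1–B2, B1–B3, B3–B4
Each bag holds 5 vertices, so the decomposition has width 4, which upper-bounds the treewidth. On the other hand G contains the 5-clique {0, 1, 2, 3, 5}. A clique must lie in a single bag of any decomposition, so no decomposition can have width below 4. The upper and lower bounds meet at 4, so that is the treewidth.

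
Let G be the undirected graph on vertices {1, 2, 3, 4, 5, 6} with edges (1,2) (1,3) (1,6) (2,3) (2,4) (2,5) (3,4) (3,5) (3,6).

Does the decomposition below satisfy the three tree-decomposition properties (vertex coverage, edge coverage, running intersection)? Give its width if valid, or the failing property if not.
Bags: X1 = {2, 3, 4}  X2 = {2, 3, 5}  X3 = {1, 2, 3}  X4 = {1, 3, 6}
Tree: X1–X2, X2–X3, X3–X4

Yes; width 2.

Vertex coverage: the bags together contain {1, 2, 3, 4, 5, 6}, the full vertex set. Edge coverage: each edge of G has both endpoints in at least one bag. Running intersection: for every vertex, the bags containing it form a connected subtree. All three properties hold, so this is a valid tree decomposition of width max|bag| − 1 = 2, and hence tw(G) ≤ 2.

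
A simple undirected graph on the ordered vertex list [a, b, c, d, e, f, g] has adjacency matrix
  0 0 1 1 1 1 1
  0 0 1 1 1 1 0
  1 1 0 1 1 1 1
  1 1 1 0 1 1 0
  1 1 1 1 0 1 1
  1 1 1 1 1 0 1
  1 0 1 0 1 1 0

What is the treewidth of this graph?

A width-4 tree decomposition is:
Bags: B1 = {a, c, d, e, f}  B2 = {a, c, e, f, g}  B3 = {b, c, d, e, f}
Tree: B1–B2, B1–B3
Every bag has size at most 5, so the width is 5 − 1 = 4 and tw(G) ≤ 4. Conversely, {a, c, d, e, f} is a clique of size 5, and the vertices of any clique must share a bag in every tree decomposition; so some bag has ≥ 5 vertices and tw(G) ≥ 4. Combining the bounds, tw(G) = 4.

4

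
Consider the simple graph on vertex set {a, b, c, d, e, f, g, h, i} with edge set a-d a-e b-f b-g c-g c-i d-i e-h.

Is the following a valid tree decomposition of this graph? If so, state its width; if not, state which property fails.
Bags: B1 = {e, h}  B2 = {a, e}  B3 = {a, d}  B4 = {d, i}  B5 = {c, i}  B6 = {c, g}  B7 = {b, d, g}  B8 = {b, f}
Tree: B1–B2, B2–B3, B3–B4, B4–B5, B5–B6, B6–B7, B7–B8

A tree decomposition must satisfy three properties: every vertex lies in some bag; for every edge, both endpoints lie together in some bag; and for every vertex, the bags containing it form a connected subtree. Here bags containing vertex d are not connected in the tree, so the decomposition is invalid.

No — bags containing vertex d are not connected in the tree.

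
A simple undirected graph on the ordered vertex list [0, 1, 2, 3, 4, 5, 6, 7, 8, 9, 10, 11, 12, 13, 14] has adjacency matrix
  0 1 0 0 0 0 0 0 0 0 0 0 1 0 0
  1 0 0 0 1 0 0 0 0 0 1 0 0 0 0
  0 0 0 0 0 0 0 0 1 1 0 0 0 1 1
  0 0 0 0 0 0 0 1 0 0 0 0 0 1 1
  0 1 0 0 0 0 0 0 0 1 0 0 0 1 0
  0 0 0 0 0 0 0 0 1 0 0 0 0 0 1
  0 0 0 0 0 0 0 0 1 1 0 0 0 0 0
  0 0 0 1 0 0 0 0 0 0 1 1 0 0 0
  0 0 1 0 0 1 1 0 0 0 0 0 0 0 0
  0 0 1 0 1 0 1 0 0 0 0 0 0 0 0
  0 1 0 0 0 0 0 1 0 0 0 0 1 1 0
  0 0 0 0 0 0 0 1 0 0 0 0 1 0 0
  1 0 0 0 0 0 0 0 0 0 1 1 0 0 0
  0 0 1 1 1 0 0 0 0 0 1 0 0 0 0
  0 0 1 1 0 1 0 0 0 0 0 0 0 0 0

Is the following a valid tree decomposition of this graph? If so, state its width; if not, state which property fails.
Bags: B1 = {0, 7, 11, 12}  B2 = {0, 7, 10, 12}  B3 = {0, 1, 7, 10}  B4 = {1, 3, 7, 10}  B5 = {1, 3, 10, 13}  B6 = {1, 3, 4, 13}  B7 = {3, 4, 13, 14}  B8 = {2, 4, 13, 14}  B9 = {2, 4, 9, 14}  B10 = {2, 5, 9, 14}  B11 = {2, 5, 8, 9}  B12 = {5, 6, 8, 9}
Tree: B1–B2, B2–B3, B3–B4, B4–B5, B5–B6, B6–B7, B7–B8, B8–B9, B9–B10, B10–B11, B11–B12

Yes; width 3.

Checking the three conditions: (i) the bags cover all of {0, 1, 2, 3, 4, 5, 6, 7, 8, 9, 10, 11, 12, 13, 14}; (ii) for each edge, some bag contains both endpoints; (iii) the bags containing any fixed vertex form a subtree. All hold, so the decomposition is valid with width 4 − 1 = 3.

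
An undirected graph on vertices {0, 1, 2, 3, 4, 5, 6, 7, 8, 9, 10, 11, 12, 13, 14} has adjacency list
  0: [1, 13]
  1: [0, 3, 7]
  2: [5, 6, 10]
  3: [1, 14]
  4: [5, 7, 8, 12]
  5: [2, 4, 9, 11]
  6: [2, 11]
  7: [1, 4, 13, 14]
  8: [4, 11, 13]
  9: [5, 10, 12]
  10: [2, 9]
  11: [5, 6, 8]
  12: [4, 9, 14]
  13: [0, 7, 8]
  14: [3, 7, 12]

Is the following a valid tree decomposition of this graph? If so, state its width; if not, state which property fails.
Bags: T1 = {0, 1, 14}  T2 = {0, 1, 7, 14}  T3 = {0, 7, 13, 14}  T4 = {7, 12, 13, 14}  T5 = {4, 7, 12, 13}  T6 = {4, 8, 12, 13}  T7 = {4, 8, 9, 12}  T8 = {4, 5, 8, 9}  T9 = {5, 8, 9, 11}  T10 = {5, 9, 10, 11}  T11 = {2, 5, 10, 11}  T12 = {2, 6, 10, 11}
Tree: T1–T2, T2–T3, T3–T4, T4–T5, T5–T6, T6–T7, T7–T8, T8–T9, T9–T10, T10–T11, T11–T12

No — vertex 3 appears in no bag.

A tree decomposition must satisfy three properties: every vertex lies in some bag; for every edge, both endpoints lie together in some bag; and for every vertex, the bags containing it form a connected subtree. Here vertex 3 appears in no bag, so the decomposition is invalid.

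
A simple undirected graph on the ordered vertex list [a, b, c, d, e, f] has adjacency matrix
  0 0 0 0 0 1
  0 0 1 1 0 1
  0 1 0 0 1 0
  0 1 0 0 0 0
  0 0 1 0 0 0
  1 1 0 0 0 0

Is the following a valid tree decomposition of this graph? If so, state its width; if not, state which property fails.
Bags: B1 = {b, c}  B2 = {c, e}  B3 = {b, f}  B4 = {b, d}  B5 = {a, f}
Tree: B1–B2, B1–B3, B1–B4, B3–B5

Checking the three conditions: (i) the bags cover all of {a, b, c, d, e, f}; (ii) for each edge, some bag contains both endpoints; (iii) the bags containing any fixed vertex form a subtree. All hold, so the decomposition is valid with width 2 − 1 = 1.

Yes; width 1.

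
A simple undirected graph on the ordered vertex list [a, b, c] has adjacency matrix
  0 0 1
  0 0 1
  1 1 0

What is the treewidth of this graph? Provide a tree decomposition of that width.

Treewidth 1.
Bags: B1 = {b, c}  B2 = {a, c}
Tree: B1–B2

The largest bag has 2 vertices, giving width 1; this decomposition certifies tw(G) ≤ 1. G has an edge, so its treewidth is at least 1. Combining the bounds, tw(G) = 1.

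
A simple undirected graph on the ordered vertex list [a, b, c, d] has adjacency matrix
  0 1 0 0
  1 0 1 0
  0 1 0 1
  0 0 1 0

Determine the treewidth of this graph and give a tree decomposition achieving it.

Treewidth 1.
One such decomposition:
Bags: B1 = {c, d}  B2 = {b, c}  B3 = {a, b}
Tree: B1–B2, B2–B3

The largest bag has 2 vertices, giving width 1; this decomposition certifies tw(G) ≤ 1. Any graph with an edge has treewidth ≥ 1, and G has the edge c–d. Therefore the treewidth is 1.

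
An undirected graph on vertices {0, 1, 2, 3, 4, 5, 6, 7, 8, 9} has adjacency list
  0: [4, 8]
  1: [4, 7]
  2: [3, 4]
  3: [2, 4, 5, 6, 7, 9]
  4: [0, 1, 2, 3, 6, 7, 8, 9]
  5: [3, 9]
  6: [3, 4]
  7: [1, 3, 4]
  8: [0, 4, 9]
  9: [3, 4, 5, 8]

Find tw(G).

A width-2 tree decomposition is:
Bags: B1 = {3, 4, 7}  B2 = {3, 4, 9}  B3 = {4, 8, 9}  B4 = {0, 4, 8}  B5 = {2, 3, 4}  B6 = {1, 4, 7}  B7 = {3, 5, 9}  B8 = {3, 4, 6}
Tree: B1–B2, B2–B3, B3–B4, B1–B5, B1–B6, B2–B7, B5–B8
Every bag has size at most 3, so the width is 3 − 1 = 2 and tw(G) ≤ 2. For the lower bound, the 3 vertices {0, 4, 8} are pairwise adjacent, and any tree decomposition puts a clique entirely inside one bag — forcing width ≥ 2. Therefore the treewidth is 2.

2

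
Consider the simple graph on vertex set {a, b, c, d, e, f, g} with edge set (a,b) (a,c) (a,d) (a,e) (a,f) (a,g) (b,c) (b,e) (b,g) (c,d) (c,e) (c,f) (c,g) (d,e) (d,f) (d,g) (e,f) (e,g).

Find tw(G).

4

A width-4 tree decomposition is:
Bags: B1 = {a, c, d, e, g}  B2 = {a, b, c, e, g}  B3 = {a, c, d, e, f}
Tree: B1–B2, B1–B3
Every bag has size at most 5, so the width is 5 − 1 = 4 and tw(G) ≤ 4. Conversely, {a, c, d, e, g} is a clique of size 5, and the vertices of any clique must share a bag in every tree decomposition; so some bag has ≥ 5 vertices and tw(G) ≥ 4. Therefore the treewidth is 4.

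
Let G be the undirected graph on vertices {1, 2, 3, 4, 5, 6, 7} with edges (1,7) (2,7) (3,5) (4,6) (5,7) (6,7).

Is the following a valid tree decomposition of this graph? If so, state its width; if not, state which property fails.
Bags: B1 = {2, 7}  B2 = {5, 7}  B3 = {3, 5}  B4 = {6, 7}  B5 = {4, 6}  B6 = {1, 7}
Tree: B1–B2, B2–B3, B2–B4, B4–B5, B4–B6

Every vertex of G appears in some bag (union = {1, 2, 3, 4, 5, 6, 7}); every edge is covered by a bag; and for each vertex v the set of bags containing v is connected in the bag tree. The decomposition is therefore valid. The largest bag has 2 vertices, so the width is 1.

Yes; width 1.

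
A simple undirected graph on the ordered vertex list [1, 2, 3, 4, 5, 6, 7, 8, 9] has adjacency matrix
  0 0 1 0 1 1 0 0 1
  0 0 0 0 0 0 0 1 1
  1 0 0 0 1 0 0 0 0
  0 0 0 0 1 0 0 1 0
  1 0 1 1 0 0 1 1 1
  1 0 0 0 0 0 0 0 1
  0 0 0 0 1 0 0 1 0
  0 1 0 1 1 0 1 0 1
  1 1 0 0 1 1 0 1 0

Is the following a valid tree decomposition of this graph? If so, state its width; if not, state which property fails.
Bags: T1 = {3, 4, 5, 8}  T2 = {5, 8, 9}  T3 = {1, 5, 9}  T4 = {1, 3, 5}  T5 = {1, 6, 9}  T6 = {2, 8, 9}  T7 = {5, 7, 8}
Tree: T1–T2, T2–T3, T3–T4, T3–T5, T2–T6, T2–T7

A tree decomposition must satisfy three properties: every vertex lies in some bag; for every edge, both endpoints lie together in some bag; and for every vertex, the bags containing it form a connected subtree. Here bags containing vertex 3 are not connected in the tree, so the decomposition is invalid.

No — bags containing vertex 3 are not connected in the tree.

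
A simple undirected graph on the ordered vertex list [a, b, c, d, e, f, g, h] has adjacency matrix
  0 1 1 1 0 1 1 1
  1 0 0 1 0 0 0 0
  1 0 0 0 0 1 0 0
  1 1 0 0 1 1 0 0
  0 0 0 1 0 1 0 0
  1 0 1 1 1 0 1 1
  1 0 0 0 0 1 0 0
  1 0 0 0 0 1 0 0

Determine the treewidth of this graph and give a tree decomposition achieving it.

Every bag has size at most 3, so the width is 3 − 1 = 2 and tw(G) ≤ 2. On the other hand G contains the 3-clique {d, e, f}. A clique must lie in a single bag of any decomposition, so no decomposition can have width below 2. Combining the bounds, tw(G) = 2.

Treewidth 2.
One optimal decomposition is:
Bags: B1 = {d, e, f}  B2 = {a, d, f}  B3 = {a, f, h}  B4 = {a, c, f}  B5 = {a, f, g}  B6 = {a, b, d}
Tree: B1–B2, B2–B3, B3–B4, B2–B5, B2–B6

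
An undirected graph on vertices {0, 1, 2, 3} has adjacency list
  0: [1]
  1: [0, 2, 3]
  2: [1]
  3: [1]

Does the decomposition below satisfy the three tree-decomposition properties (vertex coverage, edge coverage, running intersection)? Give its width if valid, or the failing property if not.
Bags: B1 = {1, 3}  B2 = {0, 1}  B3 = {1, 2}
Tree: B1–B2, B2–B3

Vertex coverage: the bags together contain {0, 1, 2, 3}, the full vertex set. Edge coverage: each edge of G has both endpoints in at least one bag. Running intersection: for every vertex, the bags containing it form a connected subtree. All three properties hold, so this is a valid tree decomposition of width max|bag| − 1 = 1, and hence tw(G) ≤ 1.

Yes; width 1.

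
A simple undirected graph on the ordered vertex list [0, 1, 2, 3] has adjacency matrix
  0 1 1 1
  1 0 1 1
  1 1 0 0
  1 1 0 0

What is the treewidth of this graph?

2

A width-2 tree decomposition is:
Bags: B1 = {0, 1, 2}  B2 = {0, 1, 3}
Tree: B1–B2
Every bag has size at most 3, so the width is 3 − 1 = 2 and tw(G) ≤ 2. Conversely, {0, 1, 2} is a clique of size 3, and the vertices of any clique must share a bag in every tree decomposition; so some bag has ≥ 3 vertices and tw(G) ≥ 2. Hence tw(G) = 2 exactly.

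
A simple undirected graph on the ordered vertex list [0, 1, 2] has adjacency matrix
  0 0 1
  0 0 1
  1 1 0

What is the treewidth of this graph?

A width-1 tree decomposition is:
Bags: B1 = {1, 2}  B2 = {0, 2}
Tree: B1–B2
The largest bag has 2 vertices, giving width 1; this decomposition certifies tw(G) ≤ 1. G has an edge, so its treewidth is at least 1. Combining the bounds, tw(G) = 1.

1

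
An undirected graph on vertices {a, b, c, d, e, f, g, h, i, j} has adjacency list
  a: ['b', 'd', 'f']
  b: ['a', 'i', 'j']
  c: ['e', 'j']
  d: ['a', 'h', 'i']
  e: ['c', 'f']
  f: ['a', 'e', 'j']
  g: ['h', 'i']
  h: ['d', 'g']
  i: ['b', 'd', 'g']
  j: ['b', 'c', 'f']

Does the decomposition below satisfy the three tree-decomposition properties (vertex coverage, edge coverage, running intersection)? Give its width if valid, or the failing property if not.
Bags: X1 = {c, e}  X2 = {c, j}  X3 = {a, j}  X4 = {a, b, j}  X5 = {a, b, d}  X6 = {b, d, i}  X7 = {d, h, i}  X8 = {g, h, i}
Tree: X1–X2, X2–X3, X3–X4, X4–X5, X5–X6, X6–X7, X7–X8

No — vertex f appears in no bag.

A tree decomposition must satisfy three properties: every vertex lies in some bag; for every edge, both endpoints lie together in some bag; and for every vertex, the bags containing it form a connected subtree. Here vertex f appears in no bag, so the decomposition is invalid.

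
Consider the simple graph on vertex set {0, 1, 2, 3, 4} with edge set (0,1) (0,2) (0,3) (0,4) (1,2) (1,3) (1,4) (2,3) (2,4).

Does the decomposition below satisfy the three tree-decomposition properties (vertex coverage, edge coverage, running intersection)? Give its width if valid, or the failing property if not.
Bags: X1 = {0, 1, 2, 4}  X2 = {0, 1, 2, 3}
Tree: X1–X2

Yes; width 3.

Checking the three conditions: (i) the bags cover all of {0, 1, 2, 3, 4}; (ii) for each edge, some bag contains both endpoints; (iii) the bags containing any fixed vertex form a subtree. All hold, so the decomposition is valid with width 4 − 1 = 3.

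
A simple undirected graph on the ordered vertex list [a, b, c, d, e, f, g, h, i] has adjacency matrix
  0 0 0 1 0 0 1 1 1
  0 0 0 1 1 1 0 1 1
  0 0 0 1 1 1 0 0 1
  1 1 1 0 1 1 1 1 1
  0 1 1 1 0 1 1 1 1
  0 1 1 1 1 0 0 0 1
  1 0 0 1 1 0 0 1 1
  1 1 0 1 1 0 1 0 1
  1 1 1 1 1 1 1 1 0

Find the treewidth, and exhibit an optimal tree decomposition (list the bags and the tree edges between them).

Treewidth 4.
One such decomposition:
Bags: B1 = {b, d, e, h, i}  B2 = {d, e, g, h, i}  B3 = {b, d, e, f, i}  B4 = {c, d, e, f, i}  B5 = {a, d, g, h, i}
Tree: B1–B2, B1–B3, B3–B4, B2–B5

Each bag holds 5 vertices, so the decomposition has width 4, which upper-bounds the treewidth. Conversely, {d, e, g, h, i} is a clique of size 5, and the vertices of any clique must share a bag in every tree decomposition; so some bag has ≥ 5 vertices and tw(G) ≥ 4. The upper and lower bounds meet at 4, so that is the treewidth.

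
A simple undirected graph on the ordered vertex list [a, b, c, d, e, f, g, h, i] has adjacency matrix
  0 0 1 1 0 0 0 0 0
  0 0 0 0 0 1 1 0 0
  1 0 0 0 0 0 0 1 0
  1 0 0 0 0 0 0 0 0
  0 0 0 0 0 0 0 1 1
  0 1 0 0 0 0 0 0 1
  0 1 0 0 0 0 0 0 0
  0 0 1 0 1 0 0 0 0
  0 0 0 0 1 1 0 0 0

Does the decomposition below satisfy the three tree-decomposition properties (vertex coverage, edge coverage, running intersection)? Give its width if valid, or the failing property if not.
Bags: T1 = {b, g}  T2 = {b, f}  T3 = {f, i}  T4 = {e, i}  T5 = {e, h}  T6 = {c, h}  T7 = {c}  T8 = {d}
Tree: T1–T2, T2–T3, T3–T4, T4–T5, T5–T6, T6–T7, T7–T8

No — vertex a appears in no bag.

A tree decomposition must satisfy three properties: every vertex lies in some bag; for every edge, both endpoints lie together in some bag; and for every vertex, the bags containing it form a connected subtree. Here vertex a appears in no bag, so the decomposition is invalid.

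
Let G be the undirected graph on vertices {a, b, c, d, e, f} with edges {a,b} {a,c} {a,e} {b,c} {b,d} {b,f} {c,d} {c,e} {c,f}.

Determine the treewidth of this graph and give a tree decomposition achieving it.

Treewidth 2.
Bags: B1 = {b, c, d}  B2 = {a, b, c}  B3 = {b, c, f}  B4 = {a, c, e}
Tree: B1–B2, B1–B3, B2–B4

Every bag has size at most 3, so the width is 3 − 1 = 2 and tw(G) ≤ 2. On the other hand G contains the 3-clique {a, c, e}. A clique must lie in a single bag of any decomposition, so no decomposition can have width below 2. Therefore the treewidth is 2.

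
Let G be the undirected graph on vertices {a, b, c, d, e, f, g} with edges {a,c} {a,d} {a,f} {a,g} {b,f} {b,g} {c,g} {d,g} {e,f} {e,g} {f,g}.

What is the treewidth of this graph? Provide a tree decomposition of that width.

Treewidth 2.
Bags: B1 = {e, f, g}  B2 = {a, f, g}  B3 = {a, c, g}  B4 = {a, d, g}  B5 = {b, f, g}
Tree: B1–B2, B2–B3, B3–B4, B2–B5

Every bag has size at most 3, so the width is 3 − 1 = 2 and tw(G) ≤ 2. For the lower bound, the 3 vertices {a, d, g} are pairwise adjacent, and any tree decomposition puts a clique entirely inside one bag — forcing width ≥ 2. Combining the bounds, tw(G) = 2.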